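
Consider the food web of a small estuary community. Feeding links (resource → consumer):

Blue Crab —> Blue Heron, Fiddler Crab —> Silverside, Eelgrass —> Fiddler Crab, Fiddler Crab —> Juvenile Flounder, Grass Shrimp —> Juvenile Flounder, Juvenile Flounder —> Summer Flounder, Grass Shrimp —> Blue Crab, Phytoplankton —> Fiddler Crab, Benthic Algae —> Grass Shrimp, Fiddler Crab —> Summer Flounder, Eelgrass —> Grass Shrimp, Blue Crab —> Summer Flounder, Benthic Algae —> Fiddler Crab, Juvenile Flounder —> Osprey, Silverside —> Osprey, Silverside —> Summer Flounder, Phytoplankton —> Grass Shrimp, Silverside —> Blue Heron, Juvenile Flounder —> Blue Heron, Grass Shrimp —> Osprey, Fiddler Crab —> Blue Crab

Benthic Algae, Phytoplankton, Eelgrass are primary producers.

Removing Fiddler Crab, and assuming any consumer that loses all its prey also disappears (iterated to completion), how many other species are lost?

1

Remove Fiddler Crab.
Round 1: Silverside (all prey gone) → extinct.
No further losses. Total secondary extinctions: 1.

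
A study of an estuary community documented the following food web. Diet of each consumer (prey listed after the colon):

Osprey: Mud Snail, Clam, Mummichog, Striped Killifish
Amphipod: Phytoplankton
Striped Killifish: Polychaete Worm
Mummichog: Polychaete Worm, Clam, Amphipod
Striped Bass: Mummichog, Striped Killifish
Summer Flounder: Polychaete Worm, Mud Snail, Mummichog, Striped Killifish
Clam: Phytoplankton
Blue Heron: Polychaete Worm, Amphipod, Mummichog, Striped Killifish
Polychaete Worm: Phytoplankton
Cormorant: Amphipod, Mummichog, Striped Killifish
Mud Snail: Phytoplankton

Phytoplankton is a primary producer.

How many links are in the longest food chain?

3 links

One longest chain: Phytoplankton → Polychaete Worm → Mummichog → Summer Flounder.
It has 4 species and 3 links.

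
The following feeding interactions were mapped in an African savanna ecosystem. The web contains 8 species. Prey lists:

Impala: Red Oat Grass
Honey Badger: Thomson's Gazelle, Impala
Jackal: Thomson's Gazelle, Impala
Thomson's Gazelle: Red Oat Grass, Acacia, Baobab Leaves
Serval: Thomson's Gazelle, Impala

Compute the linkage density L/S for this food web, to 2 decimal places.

L/S = 1.25

There are L = 10 links among S = 8 species.
L/S = 10/8 = 1.2500 ≈ 1.25.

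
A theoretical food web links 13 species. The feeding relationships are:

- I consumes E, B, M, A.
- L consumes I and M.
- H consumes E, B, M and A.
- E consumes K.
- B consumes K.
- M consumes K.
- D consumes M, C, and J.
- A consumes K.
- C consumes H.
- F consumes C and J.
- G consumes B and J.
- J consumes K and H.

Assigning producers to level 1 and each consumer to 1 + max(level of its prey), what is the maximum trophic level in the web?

5

Producers (level 1): K.
K → M → H → J → G gives G level 5.
No species has a prey at level 5, so no species reaches level 6.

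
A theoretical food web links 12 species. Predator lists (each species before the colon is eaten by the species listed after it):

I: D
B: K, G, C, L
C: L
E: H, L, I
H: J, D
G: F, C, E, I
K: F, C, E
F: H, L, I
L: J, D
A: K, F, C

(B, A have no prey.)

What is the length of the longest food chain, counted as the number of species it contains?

One longest chain: B → K → F → L → J.
It has 5 species and 4 links.

5 species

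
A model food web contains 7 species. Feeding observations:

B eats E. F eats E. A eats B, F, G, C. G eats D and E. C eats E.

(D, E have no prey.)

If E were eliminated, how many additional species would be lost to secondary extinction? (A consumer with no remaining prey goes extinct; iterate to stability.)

3

Remove E.
Round 1: B (all prey gone), C (all prey gone), F (all prey gone) → extinct.
No further losses. Total secondary extinctions: 3.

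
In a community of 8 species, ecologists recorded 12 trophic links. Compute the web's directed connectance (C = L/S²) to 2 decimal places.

C = 0.19

The web has S = 8 species and L = 12 feeding links.
C = L / S² = 12 / 64 = 0.1875 ≈ 0.19.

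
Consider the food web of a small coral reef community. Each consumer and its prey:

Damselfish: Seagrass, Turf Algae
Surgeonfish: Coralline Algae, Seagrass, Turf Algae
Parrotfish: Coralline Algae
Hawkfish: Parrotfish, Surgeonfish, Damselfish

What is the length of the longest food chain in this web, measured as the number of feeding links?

2 links

One longest chain: Coralline Algae → Parrotfish → Hawkfish.
It has 3 species and 2 links.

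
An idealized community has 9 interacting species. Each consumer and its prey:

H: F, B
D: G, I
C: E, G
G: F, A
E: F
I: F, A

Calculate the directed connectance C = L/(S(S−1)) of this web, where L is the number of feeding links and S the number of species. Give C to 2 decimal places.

The web has S = 9 species and L = 11 feeding links.
C = L / (S(S−1)) = 11 / 72 = 0.1528 ≈ 0.15.

C = 0.15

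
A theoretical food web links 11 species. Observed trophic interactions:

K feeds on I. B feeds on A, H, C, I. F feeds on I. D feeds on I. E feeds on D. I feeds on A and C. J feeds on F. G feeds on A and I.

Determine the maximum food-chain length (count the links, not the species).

3 links

One longest chain: C → I → D → E.
It has 4 species and 3 links.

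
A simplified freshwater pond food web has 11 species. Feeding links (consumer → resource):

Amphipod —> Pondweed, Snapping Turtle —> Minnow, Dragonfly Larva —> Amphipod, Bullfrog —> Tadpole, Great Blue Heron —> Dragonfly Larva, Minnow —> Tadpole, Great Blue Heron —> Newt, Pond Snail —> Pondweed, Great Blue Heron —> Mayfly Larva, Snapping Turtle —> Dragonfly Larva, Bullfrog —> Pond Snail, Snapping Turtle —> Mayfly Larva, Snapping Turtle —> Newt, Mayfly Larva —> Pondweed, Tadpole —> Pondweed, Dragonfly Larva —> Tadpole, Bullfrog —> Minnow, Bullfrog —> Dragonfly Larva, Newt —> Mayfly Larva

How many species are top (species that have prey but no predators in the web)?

Top species (has prey, but nothing eats it): Snapping Turtle, Bullfrog, Great Blue Heron.
Count: 3.

3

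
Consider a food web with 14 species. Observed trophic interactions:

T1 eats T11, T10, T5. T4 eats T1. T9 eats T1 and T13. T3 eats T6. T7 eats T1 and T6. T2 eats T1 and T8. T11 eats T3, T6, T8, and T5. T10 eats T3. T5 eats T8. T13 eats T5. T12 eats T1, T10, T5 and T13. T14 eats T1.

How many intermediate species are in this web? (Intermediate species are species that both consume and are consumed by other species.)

Intermediate species (has both prey and predators): T5, T3, T11, T10, T13, T1.
Count: 6.

6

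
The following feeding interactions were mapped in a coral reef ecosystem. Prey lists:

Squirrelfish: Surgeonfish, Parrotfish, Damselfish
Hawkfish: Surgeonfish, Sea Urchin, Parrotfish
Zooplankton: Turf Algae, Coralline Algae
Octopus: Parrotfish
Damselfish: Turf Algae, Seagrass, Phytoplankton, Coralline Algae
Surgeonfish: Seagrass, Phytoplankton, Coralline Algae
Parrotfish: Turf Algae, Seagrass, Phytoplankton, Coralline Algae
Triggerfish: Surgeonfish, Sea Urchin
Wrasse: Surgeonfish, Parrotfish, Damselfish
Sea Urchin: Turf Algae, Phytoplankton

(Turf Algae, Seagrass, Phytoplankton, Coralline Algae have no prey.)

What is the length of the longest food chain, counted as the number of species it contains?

3 species

One longest chain: Seagrass → Surgeonfish → Triggerfish.
It has 3 species and 2 links.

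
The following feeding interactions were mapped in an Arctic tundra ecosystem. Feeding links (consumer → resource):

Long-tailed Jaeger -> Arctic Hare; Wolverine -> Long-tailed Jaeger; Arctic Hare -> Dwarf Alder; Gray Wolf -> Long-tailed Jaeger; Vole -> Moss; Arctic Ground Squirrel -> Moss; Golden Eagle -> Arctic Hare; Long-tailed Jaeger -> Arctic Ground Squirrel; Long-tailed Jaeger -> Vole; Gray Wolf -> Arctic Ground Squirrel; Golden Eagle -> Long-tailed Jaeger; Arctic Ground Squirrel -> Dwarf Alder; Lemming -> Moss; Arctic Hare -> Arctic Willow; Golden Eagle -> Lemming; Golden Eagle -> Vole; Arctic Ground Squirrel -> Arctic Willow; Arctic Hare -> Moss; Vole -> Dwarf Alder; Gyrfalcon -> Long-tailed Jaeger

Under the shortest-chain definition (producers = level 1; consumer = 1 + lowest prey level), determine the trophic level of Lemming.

Moss is a producer → level 1.
Lemming eats Moss → level 2.

Trophic level 2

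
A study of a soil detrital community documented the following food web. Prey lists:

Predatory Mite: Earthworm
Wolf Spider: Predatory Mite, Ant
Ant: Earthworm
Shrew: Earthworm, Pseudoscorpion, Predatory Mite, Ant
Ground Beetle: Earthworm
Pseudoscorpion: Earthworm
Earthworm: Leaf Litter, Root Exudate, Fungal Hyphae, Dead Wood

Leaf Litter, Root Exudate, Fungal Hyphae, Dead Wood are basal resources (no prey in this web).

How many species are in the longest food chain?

4 species

One longest chain: Leaf Litter → Earthworm → Predatory Mite → Wolf Spider.
It has 4 species and 3 links.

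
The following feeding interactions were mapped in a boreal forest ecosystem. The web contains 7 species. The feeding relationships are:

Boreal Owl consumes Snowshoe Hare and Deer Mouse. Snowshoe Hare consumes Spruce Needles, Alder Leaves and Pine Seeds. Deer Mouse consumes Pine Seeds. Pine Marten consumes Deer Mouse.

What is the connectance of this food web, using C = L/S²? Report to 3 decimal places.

The web has S = 7 species and L = 7 feeding links.
C = L / S² = 7 / 49 = 0.1429 ≈ 0.143.

C = 0.143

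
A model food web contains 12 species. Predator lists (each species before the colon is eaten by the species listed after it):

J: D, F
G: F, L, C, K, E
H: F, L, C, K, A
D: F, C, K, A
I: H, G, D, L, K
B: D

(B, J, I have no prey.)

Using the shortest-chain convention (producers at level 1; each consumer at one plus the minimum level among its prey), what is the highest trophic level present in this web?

3

Producers (level 1): B, J, I.
Following each consumer down to its lowest-level prey: I → H → C (levels 1 through 3).
All prey of C (H 2, G 2, D 2) are at level 2 or above, so C is at level 1 + 2 = 3.
Every consumer has at least one prey at level 2 or below, so none exceeds level 3.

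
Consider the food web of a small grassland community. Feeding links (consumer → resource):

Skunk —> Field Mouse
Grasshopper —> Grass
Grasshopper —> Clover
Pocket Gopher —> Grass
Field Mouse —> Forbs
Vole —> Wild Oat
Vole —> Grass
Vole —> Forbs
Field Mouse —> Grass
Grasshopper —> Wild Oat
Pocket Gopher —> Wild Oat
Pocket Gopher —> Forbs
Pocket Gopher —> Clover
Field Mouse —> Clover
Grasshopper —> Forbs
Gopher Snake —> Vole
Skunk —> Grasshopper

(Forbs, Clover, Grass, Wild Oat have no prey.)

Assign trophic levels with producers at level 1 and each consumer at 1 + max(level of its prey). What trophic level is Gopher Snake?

Forbs is a producer → level 1.
Vole eats Forbs (level 1); other prey at levels: Grass 1, Wild Oat 1 → level 2.
Gopher Snake eats Vole → level 3.

Trophic level 3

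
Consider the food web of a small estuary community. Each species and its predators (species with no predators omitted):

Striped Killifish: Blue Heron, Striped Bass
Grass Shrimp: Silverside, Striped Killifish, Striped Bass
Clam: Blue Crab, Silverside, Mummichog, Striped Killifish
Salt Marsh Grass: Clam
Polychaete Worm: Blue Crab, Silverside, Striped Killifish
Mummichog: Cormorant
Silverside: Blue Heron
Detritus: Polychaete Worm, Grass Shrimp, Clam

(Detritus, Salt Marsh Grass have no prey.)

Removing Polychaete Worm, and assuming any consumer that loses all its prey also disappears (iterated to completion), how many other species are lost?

0

Remove Polychaete Worm.
Every predator of it retains at least one other prey: Blue Crab still has Clam; Silverside still has Grass Shrimp, Clam; Striped Killifish still has Grass Shrimp, Clam.
No consumer loses all prey, so no secondary extinctions occur.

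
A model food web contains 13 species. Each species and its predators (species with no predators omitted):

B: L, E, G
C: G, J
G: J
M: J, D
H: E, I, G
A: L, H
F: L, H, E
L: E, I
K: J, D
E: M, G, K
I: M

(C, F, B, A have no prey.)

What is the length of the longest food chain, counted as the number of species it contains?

One longest chain: F → L → E → M → J.
It has 5 species and 4 links.

5 species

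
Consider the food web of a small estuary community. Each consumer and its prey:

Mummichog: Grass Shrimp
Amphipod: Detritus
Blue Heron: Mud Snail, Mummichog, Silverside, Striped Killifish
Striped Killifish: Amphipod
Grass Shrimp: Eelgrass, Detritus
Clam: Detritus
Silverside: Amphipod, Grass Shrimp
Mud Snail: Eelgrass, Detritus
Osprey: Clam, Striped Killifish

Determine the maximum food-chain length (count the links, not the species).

One longest chain: Detritus → Amphipod → Striped Killifish → Blue Heron.
It has 4 species and 3 links.

3 links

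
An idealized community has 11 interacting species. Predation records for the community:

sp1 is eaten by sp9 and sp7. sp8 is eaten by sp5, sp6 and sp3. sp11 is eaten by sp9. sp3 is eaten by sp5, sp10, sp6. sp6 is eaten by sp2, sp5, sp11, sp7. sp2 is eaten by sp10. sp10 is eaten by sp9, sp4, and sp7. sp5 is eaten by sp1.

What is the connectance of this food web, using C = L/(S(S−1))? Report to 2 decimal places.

The web has S = 11 species and L = 18 feeding links.
C = L / (S(S−1)) = 18 / 110 = 0.1636 ≈ 0.16.

C = 0.16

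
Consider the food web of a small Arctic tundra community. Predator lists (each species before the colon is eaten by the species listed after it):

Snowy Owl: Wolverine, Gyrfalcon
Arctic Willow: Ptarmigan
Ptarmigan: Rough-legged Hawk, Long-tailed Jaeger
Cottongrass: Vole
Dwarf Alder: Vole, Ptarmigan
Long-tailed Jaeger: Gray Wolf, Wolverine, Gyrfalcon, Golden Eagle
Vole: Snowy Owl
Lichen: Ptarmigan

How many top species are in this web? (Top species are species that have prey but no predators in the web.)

Top species (has prey, but nothing eats it): Rough-legged Hawk, Gray Wolf, Wolverine, Gyrfalcon, Golden Eagle.
Count: 5.

5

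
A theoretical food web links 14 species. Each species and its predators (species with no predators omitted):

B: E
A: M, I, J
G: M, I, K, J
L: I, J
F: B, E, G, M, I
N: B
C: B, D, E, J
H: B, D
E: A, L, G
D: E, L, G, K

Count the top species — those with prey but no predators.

Top species (has prey, but nothing eats it): M, I, K, J.
Count: 4.

4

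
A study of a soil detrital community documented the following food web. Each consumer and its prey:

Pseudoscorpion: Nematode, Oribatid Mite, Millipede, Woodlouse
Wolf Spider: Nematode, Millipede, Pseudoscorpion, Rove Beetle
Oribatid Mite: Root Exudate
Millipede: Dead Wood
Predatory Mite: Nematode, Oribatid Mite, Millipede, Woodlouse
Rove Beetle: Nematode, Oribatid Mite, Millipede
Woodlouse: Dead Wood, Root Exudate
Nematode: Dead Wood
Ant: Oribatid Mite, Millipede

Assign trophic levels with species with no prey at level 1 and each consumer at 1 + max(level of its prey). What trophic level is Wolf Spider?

Dead Wood has no prey (basal) → level 1.
Nematode eats Dead Wood → level 2.
Rove Beetle eats Nematode (level 2); other prey at levels: Oribatid Mite 2, Millipede 2 → level 3.
Wolf Spider eats Rove Beetle (level 3); other prey at levels: Nematode 2, Millipede 2, Pseudoscorpion 3 → level 4.

Trophic level 4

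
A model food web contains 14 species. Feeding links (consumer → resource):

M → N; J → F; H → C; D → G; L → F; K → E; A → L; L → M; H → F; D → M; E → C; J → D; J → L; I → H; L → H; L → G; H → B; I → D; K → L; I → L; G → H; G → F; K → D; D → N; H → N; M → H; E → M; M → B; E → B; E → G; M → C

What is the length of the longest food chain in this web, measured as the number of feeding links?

4 links

One longest chain: C → H → M → L → J.
It has 5 species and 4 links.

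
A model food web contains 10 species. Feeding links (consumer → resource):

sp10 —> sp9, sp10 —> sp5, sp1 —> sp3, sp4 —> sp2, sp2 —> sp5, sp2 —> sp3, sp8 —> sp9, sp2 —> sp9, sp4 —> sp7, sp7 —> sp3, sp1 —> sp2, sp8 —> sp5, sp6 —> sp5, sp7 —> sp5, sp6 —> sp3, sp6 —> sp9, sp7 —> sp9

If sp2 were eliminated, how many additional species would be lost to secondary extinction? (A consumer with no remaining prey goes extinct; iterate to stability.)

Remove sp2.
Every predator of it retains at least one other prey: sp4 still has sp7; sp1 still has sp3.
No consumer loses all prey, so no secondary extinctions occur.

0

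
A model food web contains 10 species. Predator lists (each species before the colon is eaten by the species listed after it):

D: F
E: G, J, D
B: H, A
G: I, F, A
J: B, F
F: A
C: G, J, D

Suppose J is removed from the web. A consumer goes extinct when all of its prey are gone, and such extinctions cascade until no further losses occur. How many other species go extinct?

Remove J.
Round 1: B (all prey gone) → extinct.
Round 2: H (all prey gone) → extinct.
No further losses. Total secondary extinctions: 2.

2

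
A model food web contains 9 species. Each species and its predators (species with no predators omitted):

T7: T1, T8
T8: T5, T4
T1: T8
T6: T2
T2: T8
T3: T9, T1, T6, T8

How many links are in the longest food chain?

One longest chain: T3 → T6 → T2 → T8 → T5.
It has 5 species and 4 links.

4 links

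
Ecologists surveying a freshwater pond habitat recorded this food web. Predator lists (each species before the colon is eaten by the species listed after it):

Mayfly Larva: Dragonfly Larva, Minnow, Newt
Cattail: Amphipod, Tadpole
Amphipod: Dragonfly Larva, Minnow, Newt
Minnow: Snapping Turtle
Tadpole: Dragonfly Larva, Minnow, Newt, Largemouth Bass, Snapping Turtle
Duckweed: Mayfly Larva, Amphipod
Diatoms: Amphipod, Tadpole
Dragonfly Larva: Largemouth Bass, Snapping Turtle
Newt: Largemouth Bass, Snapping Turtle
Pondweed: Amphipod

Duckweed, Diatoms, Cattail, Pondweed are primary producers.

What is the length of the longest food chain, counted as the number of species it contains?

4 species

One longest chain: Duckweed → Mayfly Larva → Newt → Largemouth Bass.
It has 4 species and 3 links.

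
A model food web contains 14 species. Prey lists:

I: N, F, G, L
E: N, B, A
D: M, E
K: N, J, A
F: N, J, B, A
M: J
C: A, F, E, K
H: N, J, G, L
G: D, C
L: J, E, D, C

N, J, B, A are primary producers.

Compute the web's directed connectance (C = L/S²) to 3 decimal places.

The web has S = 14 species and L = 31 feeding links.
C = L / S² = 31 / 196 = 0.1582 ≈ 0.158.

C = 0.158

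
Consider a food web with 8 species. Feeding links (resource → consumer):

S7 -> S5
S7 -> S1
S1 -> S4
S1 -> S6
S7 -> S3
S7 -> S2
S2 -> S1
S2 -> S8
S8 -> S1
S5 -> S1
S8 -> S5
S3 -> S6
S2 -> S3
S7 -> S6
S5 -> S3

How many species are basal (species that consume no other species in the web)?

Basal species (no prey listed): S7.
Count: 1.

1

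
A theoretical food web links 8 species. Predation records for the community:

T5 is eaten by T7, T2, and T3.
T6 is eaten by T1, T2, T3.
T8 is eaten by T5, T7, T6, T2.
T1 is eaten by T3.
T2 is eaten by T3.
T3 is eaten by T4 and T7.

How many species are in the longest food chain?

5 species

One longest chain: T8 → T6 → T1 → T3 → T7.
It has 5 species and 4 links.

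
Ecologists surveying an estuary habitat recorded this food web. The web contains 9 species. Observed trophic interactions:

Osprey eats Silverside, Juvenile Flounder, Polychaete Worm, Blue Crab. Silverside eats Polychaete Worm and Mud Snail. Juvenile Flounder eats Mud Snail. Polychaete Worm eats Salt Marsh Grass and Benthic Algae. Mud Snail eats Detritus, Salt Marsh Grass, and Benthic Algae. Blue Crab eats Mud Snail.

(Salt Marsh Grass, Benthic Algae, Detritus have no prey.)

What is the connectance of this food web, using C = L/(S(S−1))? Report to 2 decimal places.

The web has S = 9 species and L = 13 feeding links.
C = L / (S(S−1)) = 13 / 72 = 0.1806 ≈ 0.18.

C = 0.18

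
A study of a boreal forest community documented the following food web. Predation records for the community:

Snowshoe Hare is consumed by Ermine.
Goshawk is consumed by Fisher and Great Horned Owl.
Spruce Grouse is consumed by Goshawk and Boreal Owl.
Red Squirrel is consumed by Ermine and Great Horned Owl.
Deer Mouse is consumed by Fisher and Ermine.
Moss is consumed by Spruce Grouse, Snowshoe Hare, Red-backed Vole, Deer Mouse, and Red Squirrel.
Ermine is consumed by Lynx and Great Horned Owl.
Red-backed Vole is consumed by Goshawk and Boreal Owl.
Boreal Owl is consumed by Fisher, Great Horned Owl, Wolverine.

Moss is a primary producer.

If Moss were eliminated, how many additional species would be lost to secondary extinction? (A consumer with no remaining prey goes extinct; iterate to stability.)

Remove Moss.
Round 1: Spruce Grouse (all prey gone), Deer Mouse (all prey gone), Red-backed Vole (all prey gone), Snowshoe Hare (all prey gone), Red Squirrel (all prey gone) → extinct.
Round 2: Boreal Owl (all prey gone), Goshawk (all prey gone), Ermine (all prey gone) → extinct.
Round 3: Fisher (all prey gone), Lynx (all prey gone), Great Horned Owl (all prey gone), Wolverine (all prey gone) → extinct.
No further losses. Total secondary extinctions: 12.

12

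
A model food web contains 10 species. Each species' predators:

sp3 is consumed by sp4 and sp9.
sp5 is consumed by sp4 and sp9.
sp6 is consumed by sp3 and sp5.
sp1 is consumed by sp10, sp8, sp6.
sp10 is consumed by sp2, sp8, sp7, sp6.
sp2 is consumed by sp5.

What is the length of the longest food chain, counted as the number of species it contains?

One longest chain: sp1 → sp10 → sp6 → sp3 → sp4.
It has 5 species and 4 links.

5 species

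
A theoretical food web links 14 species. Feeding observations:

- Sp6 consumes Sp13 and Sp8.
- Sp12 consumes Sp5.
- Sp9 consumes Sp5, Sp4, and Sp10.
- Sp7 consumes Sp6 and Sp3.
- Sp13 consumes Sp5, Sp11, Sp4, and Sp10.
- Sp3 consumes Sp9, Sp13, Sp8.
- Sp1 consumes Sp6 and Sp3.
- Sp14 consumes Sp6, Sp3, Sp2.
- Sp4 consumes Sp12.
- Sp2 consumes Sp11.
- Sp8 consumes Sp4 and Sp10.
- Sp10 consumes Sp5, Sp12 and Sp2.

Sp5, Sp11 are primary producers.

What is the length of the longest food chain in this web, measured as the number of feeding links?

One longest chain: Sp11 → Sp2 → Sp10 → Sp13 → Sp6 → Sp1.
It has 6 species and 5 links.

5 links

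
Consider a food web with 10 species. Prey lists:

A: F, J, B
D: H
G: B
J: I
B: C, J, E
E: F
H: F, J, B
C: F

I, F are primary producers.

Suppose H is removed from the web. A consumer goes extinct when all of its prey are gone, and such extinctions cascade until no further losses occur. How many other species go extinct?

1

Remove H.
Round 1: D (all prey gone) → extinct.
No further losses. Total secondary extinctions: 1.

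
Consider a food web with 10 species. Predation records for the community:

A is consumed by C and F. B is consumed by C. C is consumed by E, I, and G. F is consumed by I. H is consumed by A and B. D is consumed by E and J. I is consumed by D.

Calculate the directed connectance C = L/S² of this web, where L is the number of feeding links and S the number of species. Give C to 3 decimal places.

C = 0.120

The web has S = 10 species and L = 12 feeding links.
C = L / S² = 12 / 100 = 0.1200 ≈ 0.120.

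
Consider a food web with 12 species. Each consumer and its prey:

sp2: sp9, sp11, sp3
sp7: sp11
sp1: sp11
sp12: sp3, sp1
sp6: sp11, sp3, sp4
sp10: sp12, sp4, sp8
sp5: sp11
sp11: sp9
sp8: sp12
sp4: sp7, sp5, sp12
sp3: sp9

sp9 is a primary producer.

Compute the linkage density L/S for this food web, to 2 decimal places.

L/S = 1.67

There are L = 20 links among S = 12 species.
L/S = 20/12 = 1.6667 ≈ 1.67.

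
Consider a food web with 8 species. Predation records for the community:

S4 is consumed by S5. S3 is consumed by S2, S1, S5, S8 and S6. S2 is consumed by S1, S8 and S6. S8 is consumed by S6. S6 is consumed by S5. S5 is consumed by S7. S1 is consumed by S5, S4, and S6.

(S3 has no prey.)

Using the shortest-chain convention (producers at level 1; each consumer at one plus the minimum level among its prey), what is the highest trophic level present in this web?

Producers (level 1): S3.
Following each consumer down to its lowest-level prey: S3 → S5 → S7 (levels 1 through 3).
All prey of S7 (S5 2) are at level 2 or above, so S7 is at level 1 + 2 = 3.
Every consumer has at least one prey at level 2 or below, so none exceeds level 3.

3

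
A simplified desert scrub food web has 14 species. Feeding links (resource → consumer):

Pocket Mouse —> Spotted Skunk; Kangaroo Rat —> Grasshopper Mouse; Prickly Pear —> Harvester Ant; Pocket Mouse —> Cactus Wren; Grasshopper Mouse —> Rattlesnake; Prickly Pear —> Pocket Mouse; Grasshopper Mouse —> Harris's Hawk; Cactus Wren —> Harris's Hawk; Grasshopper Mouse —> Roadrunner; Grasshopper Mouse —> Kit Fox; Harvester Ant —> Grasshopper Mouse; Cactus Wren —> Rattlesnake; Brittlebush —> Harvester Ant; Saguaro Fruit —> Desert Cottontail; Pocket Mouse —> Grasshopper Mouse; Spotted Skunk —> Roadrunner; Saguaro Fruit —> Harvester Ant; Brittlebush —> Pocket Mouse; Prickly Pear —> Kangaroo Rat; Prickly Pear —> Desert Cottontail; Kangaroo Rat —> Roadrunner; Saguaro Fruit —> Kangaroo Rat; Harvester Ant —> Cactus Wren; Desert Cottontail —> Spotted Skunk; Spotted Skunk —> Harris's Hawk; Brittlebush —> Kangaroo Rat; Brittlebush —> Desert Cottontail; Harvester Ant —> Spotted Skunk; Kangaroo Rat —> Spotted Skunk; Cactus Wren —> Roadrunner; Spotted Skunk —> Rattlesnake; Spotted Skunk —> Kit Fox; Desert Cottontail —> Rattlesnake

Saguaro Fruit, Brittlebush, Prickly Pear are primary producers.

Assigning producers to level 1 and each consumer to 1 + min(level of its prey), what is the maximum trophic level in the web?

Producers (level 1): Saguaro Fruit, Brittlebush, Prickly Pear.
Following each consumer down to its lowest-level prey: Saguaro Fruit → Kangaroo Rat → Grasshopper Mouse → Harris's Hawk (levels 1 through 4).
All prey of Harris's Hawk (Grasshopper Mouse 3, Cactus Wren 3, Spotted Skunk 3) are at level 3 or above, so Harris's Hawk is at level 1 + 3 = 4.
Every consumer has at least one prey at level 3 or below, so none exceeds level 4.

4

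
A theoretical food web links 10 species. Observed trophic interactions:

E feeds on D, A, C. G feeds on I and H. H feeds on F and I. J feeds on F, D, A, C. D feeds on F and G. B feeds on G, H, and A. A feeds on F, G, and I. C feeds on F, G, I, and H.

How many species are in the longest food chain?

5 species

One longest chain: I → H → G → A → J.
It has 5 species and 4 links.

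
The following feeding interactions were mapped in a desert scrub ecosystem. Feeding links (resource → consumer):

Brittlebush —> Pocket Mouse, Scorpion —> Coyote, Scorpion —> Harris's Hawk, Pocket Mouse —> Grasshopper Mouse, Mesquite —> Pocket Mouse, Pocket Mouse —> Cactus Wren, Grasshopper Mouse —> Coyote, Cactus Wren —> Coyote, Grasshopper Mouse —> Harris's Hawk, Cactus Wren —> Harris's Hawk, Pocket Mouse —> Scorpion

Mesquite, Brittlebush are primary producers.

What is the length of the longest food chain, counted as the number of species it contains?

4 species

One longest chain: Mesquite → Pocket Mouse → Cactus Wren → Harris's Hawk.
It has 4 species and 3 links.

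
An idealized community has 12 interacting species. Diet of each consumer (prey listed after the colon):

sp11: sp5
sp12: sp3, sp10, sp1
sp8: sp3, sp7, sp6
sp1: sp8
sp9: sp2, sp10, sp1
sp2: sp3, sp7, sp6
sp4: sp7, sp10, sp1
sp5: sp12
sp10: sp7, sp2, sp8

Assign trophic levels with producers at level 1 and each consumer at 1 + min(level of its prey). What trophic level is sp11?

Trophic level 4

sp3 is a producer → level 1.
sp12 eats sp3 → level 2.
sp5 eats sp12 → level 3.
sp11 eats sp5 → level 4.
No prey of sp11 is below level 3, so 4 is the minimum.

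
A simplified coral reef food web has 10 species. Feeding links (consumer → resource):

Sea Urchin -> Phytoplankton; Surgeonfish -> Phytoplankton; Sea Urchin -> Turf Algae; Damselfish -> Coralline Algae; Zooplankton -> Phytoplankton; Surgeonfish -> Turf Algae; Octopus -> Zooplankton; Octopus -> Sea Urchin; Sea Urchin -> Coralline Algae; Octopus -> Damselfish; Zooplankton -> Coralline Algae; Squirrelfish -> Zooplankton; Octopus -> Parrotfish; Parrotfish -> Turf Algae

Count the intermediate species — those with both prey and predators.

4

Intermediate species (has both prey and predators): Parrotfish, Damselfish, Sea Urchin, Zooplankton.
Count: 4.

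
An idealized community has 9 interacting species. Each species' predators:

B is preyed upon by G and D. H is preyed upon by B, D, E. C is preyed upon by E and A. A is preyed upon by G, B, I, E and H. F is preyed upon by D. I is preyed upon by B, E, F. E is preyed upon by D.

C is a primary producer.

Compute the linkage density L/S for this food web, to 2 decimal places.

There are L = 17 links among S = 9 species.
L/S = 17/9 = 1.8889 ≈ 1.89.

L/S = 1.89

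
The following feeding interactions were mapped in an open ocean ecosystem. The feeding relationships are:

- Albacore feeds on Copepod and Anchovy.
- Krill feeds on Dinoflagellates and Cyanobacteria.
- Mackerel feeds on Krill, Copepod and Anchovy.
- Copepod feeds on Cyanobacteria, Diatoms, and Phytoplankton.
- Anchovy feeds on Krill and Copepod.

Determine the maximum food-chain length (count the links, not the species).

3 links

One longest chain: Cyanobacteria → Krill → Anchovy → Mackerel.
It has 4 species and 3 links.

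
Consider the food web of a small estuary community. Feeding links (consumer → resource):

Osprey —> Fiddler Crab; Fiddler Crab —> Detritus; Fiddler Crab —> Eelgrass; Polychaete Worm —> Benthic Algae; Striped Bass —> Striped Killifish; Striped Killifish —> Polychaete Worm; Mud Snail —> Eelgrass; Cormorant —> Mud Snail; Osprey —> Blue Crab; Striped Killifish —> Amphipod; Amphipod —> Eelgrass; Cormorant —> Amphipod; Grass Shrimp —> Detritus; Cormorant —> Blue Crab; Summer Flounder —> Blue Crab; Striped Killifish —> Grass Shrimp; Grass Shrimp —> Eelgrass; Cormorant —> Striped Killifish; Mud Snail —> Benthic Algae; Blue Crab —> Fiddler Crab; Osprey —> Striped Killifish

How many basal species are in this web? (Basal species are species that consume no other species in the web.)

Basal species (no prey listed): Benthic Algae, Eelgrass, Detritus.
Count: 3.

3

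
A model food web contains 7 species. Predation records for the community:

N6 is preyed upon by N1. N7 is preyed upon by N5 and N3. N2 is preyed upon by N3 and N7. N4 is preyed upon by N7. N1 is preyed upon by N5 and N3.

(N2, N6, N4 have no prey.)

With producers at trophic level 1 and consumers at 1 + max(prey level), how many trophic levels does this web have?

Producers (level 1): N2, N6, N4.
N6 → N1 → N3 gives N3 level 3.
No species has a prey at level 3, so no species reaches level 4.

3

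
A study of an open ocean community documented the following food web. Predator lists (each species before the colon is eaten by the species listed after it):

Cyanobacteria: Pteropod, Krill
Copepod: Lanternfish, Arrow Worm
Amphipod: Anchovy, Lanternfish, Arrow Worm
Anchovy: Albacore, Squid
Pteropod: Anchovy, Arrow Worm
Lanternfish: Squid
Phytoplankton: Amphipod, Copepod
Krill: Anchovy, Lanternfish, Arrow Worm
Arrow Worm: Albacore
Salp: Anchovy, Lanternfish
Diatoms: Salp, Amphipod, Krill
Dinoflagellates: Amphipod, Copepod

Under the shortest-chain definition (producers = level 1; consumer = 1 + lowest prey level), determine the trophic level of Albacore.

Trophic level 4

Cyanobacteria is a producer → level 1.
Krill eats Cyanobacteria → level 2.
Anchovy eats Krill → level 3.
Albacore eats Anchovy → level 4.
No prey of Albacore is below level 3, so 4 is the minimum.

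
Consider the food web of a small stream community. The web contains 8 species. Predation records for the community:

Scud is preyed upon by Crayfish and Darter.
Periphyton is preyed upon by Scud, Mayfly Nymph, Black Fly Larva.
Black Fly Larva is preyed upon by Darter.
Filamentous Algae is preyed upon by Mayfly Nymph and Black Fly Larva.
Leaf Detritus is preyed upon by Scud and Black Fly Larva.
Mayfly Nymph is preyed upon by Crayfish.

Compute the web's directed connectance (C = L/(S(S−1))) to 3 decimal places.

C = 0.196

The web has S = 8 species and L = 11 feeding links.
C = L / (S(S−1)) = 11 / 56 = 0.1964 ≈ 0.196.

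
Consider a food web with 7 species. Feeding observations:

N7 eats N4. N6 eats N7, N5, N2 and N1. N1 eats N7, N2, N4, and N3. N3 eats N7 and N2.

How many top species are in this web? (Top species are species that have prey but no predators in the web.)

1

Top species (has prey, but nothing eats it): N6.
Count: 1.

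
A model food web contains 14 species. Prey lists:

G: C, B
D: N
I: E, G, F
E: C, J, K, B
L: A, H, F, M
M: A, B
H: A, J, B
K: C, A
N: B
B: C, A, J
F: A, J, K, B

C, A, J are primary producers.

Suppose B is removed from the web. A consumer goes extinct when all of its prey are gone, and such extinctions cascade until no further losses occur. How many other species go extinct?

2

Remove B.
Round 1: N (all prey gone) → extinct.
Round 2: D (all prey gone) → extinct.
No further losses. Total secondary extinctions: 2.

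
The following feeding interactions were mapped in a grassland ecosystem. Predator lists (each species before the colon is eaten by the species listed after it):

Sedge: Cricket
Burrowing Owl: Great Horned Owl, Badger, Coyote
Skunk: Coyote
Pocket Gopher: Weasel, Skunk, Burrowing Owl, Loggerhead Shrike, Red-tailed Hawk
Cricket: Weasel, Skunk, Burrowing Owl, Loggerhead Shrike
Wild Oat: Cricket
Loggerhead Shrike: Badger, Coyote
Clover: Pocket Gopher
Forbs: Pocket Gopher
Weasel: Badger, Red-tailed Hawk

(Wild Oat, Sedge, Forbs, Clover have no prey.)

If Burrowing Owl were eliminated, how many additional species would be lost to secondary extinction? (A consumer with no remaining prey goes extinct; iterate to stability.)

Remove Burrowing Owl.
Round 1: Great Horned Owl (all prey gone) → extinct.
No further losses. Total secondary extinctions: 1.

1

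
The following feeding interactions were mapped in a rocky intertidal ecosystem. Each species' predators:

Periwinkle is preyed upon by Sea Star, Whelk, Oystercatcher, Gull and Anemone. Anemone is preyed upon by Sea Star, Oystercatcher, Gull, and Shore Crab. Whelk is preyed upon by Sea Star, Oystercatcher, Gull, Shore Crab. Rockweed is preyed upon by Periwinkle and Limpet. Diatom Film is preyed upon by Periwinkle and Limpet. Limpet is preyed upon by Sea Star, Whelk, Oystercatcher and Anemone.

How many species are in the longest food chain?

4 species

One longest chain: Diatom Film → Periwinkle → Anemone → Gull.
It has 4 species and 3 links.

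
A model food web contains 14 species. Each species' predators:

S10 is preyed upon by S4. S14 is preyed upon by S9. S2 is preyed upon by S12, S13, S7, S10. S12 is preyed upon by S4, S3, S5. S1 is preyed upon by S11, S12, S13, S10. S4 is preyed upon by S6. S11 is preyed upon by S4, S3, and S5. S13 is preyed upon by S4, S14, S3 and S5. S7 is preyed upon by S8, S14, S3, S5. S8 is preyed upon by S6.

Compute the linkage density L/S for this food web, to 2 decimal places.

L/S = 1.86

There are L = 26 links among S = 14 species.
L/S = 26/14 = 1.8571 ≈ 1.86.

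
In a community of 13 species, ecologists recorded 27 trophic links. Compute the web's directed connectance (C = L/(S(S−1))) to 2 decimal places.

The web has S = 13 species and L = 27 feeding links.
C = L / (S(S−1)) = 27 / 156 = 0.1731 ≈ 0.17.

C = 0.17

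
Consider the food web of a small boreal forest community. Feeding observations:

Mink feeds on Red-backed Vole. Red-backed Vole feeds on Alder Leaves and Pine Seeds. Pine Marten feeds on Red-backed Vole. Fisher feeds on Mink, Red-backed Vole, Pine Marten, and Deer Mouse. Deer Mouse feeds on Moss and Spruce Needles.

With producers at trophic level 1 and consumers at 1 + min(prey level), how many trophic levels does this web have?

3

Producers (level 1): Alder Leaves, Spruce Needles, Moss, Pine Seeds.
Following each consumer down to its lowest-level prey: Alder Leaves → Red-backed Vole → Pine Marten (levels 1 through 3).
All prey of Pine Marten (Red-backed Vole 2) are at level 2 or above, so Pine Marten is at level 1 + 2 = 3.
Every consumer has at least one prey at level 2 or below, so none exceeds level 3.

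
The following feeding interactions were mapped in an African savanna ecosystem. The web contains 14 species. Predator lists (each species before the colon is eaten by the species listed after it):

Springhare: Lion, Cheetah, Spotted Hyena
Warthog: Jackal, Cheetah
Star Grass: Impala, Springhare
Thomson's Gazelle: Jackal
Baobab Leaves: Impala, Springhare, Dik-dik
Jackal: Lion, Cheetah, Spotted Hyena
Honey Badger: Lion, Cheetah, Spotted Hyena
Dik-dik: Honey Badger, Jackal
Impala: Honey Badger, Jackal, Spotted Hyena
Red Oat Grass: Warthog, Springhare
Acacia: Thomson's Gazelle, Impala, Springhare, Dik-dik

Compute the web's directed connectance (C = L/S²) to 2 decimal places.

The web has S = 14 species and L = 28 feeding links.
C = L / S² = 28 / 196 = 0.1429 ≈ 0.14.

C = 0.14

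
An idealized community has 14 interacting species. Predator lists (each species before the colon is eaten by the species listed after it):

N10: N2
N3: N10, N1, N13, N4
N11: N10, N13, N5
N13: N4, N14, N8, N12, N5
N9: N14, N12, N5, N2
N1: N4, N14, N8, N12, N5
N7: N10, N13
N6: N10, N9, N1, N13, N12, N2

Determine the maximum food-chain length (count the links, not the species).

One longest chain: N6 → N1 → N4.
It has 3 species and 2 links.

2 links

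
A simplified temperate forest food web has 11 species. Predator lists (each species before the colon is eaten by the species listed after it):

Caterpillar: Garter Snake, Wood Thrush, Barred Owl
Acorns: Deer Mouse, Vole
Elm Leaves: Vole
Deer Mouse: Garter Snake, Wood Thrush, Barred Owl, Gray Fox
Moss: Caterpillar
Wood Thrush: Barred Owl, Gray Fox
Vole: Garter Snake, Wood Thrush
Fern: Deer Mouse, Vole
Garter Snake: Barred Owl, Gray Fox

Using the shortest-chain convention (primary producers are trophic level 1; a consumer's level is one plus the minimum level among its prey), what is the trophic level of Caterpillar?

Moss is a producer → level 1.
Caterpillar eats Moss → level 2.

Trophic level 2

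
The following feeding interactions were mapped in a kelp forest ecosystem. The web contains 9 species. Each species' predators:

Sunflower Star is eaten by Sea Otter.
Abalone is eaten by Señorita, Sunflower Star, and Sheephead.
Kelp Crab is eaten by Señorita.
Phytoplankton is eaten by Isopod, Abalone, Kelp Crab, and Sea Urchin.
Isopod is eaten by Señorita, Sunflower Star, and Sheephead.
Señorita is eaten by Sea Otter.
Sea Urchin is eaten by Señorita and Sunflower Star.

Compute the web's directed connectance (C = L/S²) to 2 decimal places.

C = 0.19

The web has S = 9 species and L = 15 feeding links.
C = L / S² = 15 / 81 = 0.1852 ≈ 0.19.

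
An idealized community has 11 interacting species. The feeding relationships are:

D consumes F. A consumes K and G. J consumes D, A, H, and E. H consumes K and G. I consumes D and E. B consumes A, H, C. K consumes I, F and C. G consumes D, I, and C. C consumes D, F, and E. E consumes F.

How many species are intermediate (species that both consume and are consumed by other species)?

8

Intermediate species (has both prey and predators): E, D, C, I, K, G, H, A.
Count: 8.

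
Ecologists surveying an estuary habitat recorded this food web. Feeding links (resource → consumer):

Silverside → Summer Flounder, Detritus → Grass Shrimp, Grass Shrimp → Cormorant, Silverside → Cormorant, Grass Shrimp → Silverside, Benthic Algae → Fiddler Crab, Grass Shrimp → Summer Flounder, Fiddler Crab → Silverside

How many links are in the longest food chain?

3 links

One longest chain: Benthic Algae → Fiddler Crab → Silverside → Summer Flounder.
It has 4 species and 3 links.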